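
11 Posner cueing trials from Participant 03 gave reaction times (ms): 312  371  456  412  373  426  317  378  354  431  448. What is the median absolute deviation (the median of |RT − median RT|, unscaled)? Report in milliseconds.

48 ms

Sorted: 312, 317, 354, 371, 373, 378, 412, 426, 431, 448, 456 → median = 378
|x − 378|: 66, 7, 78, 34, 5, 48, 61, 0, 24, 53, 70
Sorted deviations: 0, 5, 7, 24, 34, 48, 53, 61, 66, 70, 78 → MAD = 48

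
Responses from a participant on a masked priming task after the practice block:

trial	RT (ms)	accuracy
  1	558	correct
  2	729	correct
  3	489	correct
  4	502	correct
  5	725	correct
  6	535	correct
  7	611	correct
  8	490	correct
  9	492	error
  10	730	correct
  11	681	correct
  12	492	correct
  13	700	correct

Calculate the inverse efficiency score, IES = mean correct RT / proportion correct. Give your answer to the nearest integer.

Correct trials (n=12): 558, 729, 489, 502, 725, 535, 611, 490, 730, 681, 492, 700
Mean correct RT = 7242/12 = 603.5000 ms
Proportion correct = 12/13
IES = 603.5000 / (12/13) = 653.792 ms

654 ms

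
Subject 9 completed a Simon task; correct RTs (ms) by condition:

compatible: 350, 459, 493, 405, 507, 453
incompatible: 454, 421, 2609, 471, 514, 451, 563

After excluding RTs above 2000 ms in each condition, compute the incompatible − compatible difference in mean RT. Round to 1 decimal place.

34.5 ms

incompatible: exclude 2609
M(compatible) = 2667/6 = 444.500
M(incompatible) = 2874/6 = 479.000
Difference = 479.000 − 444.500 = 34.500 ms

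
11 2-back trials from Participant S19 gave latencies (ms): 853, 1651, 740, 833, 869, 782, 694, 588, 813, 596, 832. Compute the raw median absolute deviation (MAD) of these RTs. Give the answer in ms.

56 ms

Sorted: 588, 596, 694, 740, 782, 813, 832, 833, 853, 869, 1651 → median = 813
|x − 813|: 40, 838, 73, 20, 56, 31, 119, 225, 0, 217, 19
Sorted deviations: 0, 19, 20, 31, 40, 56, 73, 119, 217, 225, 838 → MAD = 56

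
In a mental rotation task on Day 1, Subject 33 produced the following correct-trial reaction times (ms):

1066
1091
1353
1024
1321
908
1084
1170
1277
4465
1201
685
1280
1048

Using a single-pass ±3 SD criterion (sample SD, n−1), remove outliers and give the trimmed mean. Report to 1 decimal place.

1116.0 ms

n = 14, ΣRT = 18973, M = 1355.214
Σ(x−M)² = 10822086.36; s = √(10822086.36/13) = 912.397
Cutoffs: 1355.214 ± 3·912.397 → [-1382.0, 4092.4]
Outside: 4465 → excluded.
Retained (n=13): Σ = 14508, mean = 14508/13 = 1116.000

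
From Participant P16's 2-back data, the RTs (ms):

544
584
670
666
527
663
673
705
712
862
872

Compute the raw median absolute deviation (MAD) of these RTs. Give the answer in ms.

42 ms

Sorted: 527, 544, 584, 663, 666, 670, 673, 705, 712, 862, 872 → median = 670
|x − 670|: 126, 86, 0, 4, 143, 7, 3, 35, 42, 192, 202
Sorted deviations: 0, 3, 4, 7, 35, 42, 86, 126, 143, 192, 202 → MAD = 42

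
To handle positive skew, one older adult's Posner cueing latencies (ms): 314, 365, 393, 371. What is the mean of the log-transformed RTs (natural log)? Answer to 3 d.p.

5.885

ln(RT): 5.7494, 5.8999, 5.9738, 5.9162
Σ ln(RT) = 23.5393
Mean = 23.5393/4 = 5.88483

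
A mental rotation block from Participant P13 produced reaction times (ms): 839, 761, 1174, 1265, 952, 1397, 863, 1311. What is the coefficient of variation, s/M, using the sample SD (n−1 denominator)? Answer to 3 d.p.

n = 8, Σ = 8562, M = 1070.2500
Σ(x−M)² = 419465.500; s = √(419465.500/7) = 244.7931
CV = 244.7931 / 1070.2500 = 0.22873

0.229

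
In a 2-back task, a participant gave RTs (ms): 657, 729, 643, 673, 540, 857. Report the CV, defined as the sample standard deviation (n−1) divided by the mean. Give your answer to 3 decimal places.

n = 6, Σ = 4099, M = 683.1667
Σ(x−M)² = 55216.833; s = √(55216.833/5) = 105.0874
CV = 105.0874 / 683.1667 = 0.15382

0.154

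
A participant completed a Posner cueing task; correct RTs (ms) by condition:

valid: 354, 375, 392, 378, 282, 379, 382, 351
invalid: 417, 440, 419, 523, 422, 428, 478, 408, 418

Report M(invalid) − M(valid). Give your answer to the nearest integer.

M(valid) = 2893/8 = 361.625
M(invalid) = 3953/9 = 439.222
Difference = 439.222 − 361.625 = 77.597 ms

78 ms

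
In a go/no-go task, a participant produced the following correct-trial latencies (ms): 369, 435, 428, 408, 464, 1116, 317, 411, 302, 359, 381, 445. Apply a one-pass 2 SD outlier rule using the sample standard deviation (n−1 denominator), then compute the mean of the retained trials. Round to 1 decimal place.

n = 12, ΣRT = 5435, M = 452.917
Σ(x−M)² = 506864.92; s = √(506864.92/11) = 214.659
Cutoffs: 452.917 ± 2·214.659 → [23.6, 882.2]
Outside: 1116 → excluded.
Retained (n=11): Σ = 4319, mean = 4319/11 = 392.636

392.6 ms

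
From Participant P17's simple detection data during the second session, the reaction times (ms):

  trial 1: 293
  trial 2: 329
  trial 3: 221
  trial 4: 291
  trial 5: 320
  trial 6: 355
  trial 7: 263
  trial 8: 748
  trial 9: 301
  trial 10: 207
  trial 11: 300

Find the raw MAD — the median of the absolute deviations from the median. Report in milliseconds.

29 ms

Sorted: 207, 221, 263, 291, 293, 300, 301, 320, 329, 355, 748 → median = 300
|x − 300|: 7, 29, 79, 9, 20, 55, 37, 448, 1, 93, 0
Sorted deviations: 0, 1, 7, 9, 20, 29, 37, 55, 79, 93, 448 → MAD = 29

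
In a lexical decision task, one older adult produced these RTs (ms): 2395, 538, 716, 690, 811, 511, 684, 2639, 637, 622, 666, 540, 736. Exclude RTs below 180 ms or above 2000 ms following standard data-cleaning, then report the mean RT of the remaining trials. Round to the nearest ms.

650 ms

Excluded: 2395, 2639
Retained (n=11): Σ = 7151
Mean = 7151/11 = 650.0909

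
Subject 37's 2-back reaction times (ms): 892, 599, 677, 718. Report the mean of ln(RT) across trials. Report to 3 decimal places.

ln(RT): 6.7935, 6.3953, 6.5177, 6.5765
Σ ln(RT) = 26.2829
Mean = 26.2829/4 = 6.57072

6.571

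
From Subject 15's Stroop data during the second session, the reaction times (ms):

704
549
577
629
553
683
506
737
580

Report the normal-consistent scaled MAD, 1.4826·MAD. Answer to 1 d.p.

Sorted: 506, 549, 553, 577, 580, 629, 683, 704, 737 → median = 580
|x − 580| sorted: 0, 3, 27, 31, 49, 74, 103, 124, 157 → MAD = 49
Robust SD ≈ 1.4826 × 49 = 72.647

72.6 ms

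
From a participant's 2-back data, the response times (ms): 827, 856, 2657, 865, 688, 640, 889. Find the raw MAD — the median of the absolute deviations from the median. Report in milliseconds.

Sorted: 640, 688, 827, 856, 865, 889, 2657 → median = 856
|x − 856|: 29, 0, 1801, 9, 168, 216, 33
Sorted deviations: 0, 9, 29, 33, 168, 216, 1801 → MAD = 33

33 ms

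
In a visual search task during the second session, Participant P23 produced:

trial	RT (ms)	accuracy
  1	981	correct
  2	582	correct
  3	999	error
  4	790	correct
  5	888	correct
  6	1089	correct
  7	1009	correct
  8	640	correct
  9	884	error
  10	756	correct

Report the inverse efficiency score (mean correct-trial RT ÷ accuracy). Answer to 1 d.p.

1052.3 ms

Correct trials (n=8): 981, 582, 790, 888, 1089, 1009, 640, 756
Mean correct RT = 6735/8 = 841.8750 ms
Proportion correct = 8/10
IES = 841.8750 / (8/10) = 1052.344 ms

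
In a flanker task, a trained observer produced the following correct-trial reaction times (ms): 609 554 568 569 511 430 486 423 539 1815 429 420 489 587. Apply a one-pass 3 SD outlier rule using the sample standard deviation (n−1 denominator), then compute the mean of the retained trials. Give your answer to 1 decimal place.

n = 14, ΣRT = 8429, M = 602.071
Σ(x−M)² = 1639344.93; s = √(1639344.93/13) = 355.110
Cutoffs: 602.071 ± 3·355.110 → [-463.3, 1667.4]
Outside: 1815 → excluded.
Retained (n=13): Σ = 6614, mean = 6614/13 = 508.769

508.8 ms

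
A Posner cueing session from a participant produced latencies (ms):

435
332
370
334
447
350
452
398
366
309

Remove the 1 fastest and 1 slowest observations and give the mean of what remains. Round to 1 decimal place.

Sorted: 309, 332, 334, 350, 366, 370, 398, 435, 447, 452
Drop lowest 1 (309) and highest 1 (452)
Remaining (n=8): Σ = 3032, mean = 3032/8 = 379.000

379.0 ms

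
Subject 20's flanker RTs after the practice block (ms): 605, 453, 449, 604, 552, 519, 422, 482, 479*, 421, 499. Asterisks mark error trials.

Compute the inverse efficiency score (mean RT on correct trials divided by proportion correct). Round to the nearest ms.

551 ms

Correct trials (n=10): 605, 453, 449, 604, 552, 519, 422, 482, 421, 499
Mean correct RT = 5006/10 = 500.6000 ms
Proportion correct = 10/11
IES = 500.6000 / (10/11) = 550.660 ms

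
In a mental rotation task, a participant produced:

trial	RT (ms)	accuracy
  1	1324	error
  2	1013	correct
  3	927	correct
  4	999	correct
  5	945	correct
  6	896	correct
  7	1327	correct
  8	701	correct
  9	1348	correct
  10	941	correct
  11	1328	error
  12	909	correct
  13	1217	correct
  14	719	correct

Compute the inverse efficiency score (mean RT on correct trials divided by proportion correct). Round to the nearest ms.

1161 ms

Correct trials (n=12): 1013, 927, 999, 945, 896, 1327, 701, 1348, 941, 909, 1217, 719
Mean correct RT = 11942/12 = 995.1667 ms
Proportion correct = 12/14
IES = 995.1667 / (12/14) = 1161.028 ms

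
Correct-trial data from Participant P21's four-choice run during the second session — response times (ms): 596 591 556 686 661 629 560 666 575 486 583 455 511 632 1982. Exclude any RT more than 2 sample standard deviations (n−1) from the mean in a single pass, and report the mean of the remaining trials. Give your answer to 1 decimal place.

n = 15, ΣRT = 10169, M = 677.933
Σ(x−M)² = 1882646.93; s = √(1882646.93/14) = 366.708
Cutoffs: 677.933 ± 2·366.708 → [-55.5, 1411.3]
Outside: 1982 → excluded.
Retained (n=14): Σ = 8187, mean = 8187/14 = 584.786

584.8 ms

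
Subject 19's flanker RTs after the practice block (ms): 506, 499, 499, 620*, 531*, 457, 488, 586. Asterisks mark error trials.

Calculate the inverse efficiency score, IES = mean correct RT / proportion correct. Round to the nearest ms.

674 ms

Correct trials (n=6): 506, 499, 499, 457, 488, 586
Mean correct RT = 3035/6 = 505.8333 ms
Proportion correct = 6/8
IES = 505.8333 / (6/8) = 674.444 ms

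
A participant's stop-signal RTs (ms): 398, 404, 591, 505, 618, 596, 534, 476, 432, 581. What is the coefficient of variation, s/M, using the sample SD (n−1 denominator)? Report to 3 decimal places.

0.162

n = 10, Σ = 5135, M = 513.5000
Σ(x−M)² = 62160.500; s = √(62160.500/9) = 83.1067
CV = 83.1067 / 513.5000 = 0.16184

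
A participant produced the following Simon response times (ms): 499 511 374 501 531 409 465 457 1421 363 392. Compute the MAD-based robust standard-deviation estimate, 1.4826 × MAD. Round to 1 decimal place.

Sorted: 363, 374, 392, 409, 457, 465, 499, 501, 511, 531, 1421 → median = 465
|x − 465| sorted: 0, 8, 34, 36, 46, 56, 66, 73, 91, 102, 956 → MAD = 56
Robust SD ≈ 1.4826 × 56 = 83.026

83.0 ms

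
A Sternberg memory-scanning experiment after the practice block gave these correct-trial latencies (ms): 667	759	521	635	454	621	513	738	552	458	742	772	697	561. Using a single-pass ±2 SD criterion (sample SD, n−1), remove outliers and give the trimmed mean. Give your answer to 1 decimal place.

n = 14, ΣRT = 8690, M = 620.714
Σ(x−M)² = 162744.86; s = √(162744.86/13) = 111.888
Cutoffs: 620.714 ± 2·111.888 → [396.9, 844.5]
No RTs fall outside the cutoffs; all 14 retained. Mean = 8690/14 = 620.714

620.7 ms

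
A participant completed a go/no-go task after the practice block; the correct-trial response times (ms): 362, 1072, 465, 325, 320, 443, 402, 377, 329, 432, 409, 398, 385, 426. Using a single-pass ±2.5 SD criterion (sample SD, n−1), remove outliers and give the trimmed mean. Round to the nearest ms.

n = 14, ΣRT = 6145, M = 438.929
Σ(x−M)² = 457494.93; s = √(457494.93/13) = 187.595
Cutoffs: 438.929 ± 2.5·187.595 → [-30.1, 907.9]
Outside: 1072 → excluded.
Retained (n=13): Σ = 5073, mean = 5073/13 = 390.231

390 ms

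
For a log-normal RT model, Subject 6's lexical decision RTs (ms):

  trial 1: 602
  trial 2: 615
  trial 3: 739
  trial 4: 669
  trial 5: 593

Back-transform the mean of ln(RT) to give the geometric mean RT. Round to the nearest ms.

641 ms

ln(RT): 6.4003, 6.4216, 6.6053, 6.5058, 6.3852
Mean ln(RT) = 32.3182/5 = 6.46363
Geometric mean = exp(6.46363) = 641.39 ms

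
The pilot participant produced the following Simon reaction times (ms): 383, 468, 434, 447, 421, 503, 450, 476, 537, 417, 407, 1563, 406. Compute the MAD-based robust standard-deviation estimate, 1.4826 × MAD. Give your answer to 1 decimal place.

44.5 ms

Sorted: 383, 406, 407, 417, 421, 434, 447, 450, 468, 476, 503, 537, 1563 → median = 447
|x − 447| sorted: 0, 3, 13, 21, 26, 29, 30, 40, 41, 56, 64, 90, 1116 → MAD = 30
Robust SD ≈ 1.4826 × 30 = 44.478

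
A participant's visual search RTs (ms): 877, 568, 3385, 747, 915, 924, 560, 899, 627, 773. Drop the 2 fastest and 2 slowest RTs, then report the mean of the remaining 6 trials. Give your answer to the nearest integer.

Sorted: 560, 568, 627, 747, 773, 877, 899, 915, 924, 3385
Drop lowest 2 (560, 568) and highest 2 (924, 3385)
Remaining (n=6): Σ = 4838, mean = 4838/6 = 806.333

806 ms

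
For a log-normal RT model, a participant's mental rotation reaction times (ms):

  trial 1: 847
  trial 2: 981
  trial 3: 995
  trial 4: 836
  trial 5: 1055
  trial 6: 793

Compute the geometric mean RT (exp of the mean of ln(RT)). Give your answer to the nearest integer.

ln(RT): 6.7417, 6.8886, 6.9027, 6.7286, 6.9613, 6.6758
Mean ln(RT) = 40.8988/6 = 6.81646
Geometric mean = exp(6.81646) = 912.75 ms

913 ms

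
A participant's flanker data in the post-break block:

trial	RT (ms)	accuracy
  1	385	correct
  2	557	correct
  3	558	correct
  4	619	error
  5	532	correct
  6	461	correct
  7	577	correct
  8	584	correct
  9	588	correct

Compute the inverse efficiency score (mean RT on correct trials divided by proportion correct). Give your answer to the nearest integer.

597 ms

Correct trials (n=8): 385, 557, 558, 532, 461, 577, 584, 588
Mean correct RT = 4242/8 = 530.2500 ms
Proportion correct = 8/9
IES = 530.2500 / (8/9) = 596.531 ms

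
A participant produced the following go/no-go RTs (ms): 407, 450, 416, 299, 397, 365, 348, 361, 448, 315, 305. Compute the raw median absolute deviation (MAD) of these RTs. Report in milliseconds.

Sorted: 299, 305, 315, 348, 361, 365, 397, 407, 416, 448, 450 → median = 365
|x − 365|: 42, 85, 51, 66, 32, 0, 17, 4, 83, 50, 60
Sorted deviations: 0, 4, 17, 32, 42, 50, 51, 60, 66, 83, 85 → MAD = 50

50 ms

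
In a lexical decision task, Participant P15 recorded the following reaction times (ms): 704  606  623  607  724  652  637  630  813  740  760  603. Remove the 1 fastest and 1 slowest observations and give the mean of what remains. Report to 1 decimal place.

Sorted: 603, 606, 607, 623, 630, 637, 652, 704, 724, 740, 760, 813
Drop lowest 1 (603) and highest 1 (813)
Remaining (n=10): Σ = 6683, mean = 6683/10 = 668.300

668.3 ms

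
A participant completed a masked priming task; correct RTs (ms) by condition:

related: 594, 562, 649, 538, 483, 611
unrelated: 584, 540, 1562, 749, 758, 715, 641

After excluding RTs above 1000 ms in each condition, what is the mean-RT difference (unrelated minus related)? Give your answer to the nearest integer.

unrelated: exclude 1562
M(related) = 3437/6 = 572.833
M(unrelated) = 3987/6 = 664.500
Difference = 664.500 − 572.833 = 91.667 ms

92 ms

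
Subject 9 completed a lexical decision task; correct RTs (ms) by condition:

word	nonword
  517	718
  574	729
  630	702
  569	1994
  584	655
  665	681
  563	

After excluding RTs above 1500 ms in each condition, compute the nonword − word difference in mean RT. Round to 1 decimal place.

111.0 ms

nonword: exclude 1994
M(word) = 4102/7 = 586.000
M(nonword) = 3485/5 = 697.000
Difference = 697.000 − 586.000 = 111.000 ms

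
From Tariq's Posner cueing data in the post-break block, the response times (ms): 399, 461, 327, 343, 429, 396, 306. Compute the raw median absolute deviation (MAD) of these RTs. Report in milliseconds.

53 ms

Sorted: 306, 327, 343, 396, 399, 429, 461 → median = 396
|x − 396|: 3, 65, 69, 53, 33, 0, 90
Sorted deviations: 0, 3, 33, 53, 65, 69, 90 → MAD = 53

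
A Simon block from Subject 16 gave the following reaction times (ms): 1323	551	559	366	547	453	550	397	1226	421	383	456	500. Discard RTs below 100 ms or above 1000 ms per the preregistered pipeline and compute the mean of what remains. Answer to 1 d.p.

Excluded: 1226, 1323
Retained (n=11): Σ = 5183
Mean = 5183/11 = 471.1818

471.2 ms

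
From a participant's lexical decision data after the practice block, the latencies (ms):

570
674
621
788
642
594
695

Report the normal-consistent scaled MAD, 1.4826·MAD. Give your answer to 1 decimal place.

Sorted: 570, 594, 621, 642, 674, 695, 788 → median = 642
|x − 642| sorted: 0, 21, 32, 48, 53, 72, 146 → MAD = 48
Robust SD ≈ 1.4826 × 48 = 71.165

71.2 ms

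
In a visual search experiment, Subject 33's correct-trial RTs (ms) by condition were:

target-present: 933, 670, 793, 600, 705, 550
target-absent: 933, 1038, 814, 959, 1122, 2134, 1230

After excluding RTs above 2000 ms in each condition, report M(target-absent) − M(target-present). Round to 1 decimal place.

target-absent: exclude 2134
M(target-present) = 4251/6 = 708.500
M(target-absent) = 6096/6 = 1016.000
Difference = 1016.000 − 708.500 = 307.500 ms

307.5 ms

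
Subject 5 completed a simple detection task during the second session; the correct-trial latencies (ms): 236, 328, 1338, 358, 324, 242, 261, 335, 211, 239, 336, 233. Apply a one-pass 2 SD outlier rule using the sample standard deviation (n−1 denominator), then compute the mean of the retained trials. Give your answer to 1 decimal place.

282.1 ms

n = 12, ΣRT = 4441, M = 370.083
Σ(x−M)² = 1050860.92; s = √(1050860.92/11) = 309.084
Cutoffs: 370.083 ± 2·309.084 → [-248.1, 988.3]
Outside: 1338 → excluded.
Retained (n=11): Σ = 3103, mean = 3103/11 = 282.091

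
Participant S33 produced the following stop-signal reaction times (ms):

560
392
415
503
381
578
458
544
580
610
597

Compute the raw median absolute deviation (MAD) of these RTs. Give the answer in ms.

53 ms

Sorted: 381, 392, 415, 458, 503, 544, 560, 578, 580, 597, 610 → median = 544
|x − 544|: 16, 152, 129, 41, 163, 34, 86, 0, 36, 66, 53
Sorted deviations: 0, 16, 34, 36, 41, 53, 66, 86, 129, 152, 163 → MAD = 53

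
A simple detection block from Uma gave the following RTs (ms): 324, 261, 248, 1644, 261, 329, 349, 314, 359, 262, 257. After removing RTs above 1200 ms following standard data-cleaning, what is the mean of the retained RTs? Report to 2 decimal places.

Excluded: 1644
Retained (n=10): Σ = 2964
Mean = 2964/10 = 296.4000

296.40 ms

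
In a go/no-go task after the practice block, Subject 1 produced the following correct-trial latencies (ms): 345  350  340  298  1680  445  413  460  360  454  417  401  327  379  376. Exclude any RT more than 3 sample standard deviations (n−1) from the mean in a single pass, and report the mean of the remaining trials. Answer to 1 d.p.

n = 15, ΣRT = 7045, M = 469.667
Σ(x−M)² = 1602073.33; s = √(1602073.33/14) = 338.281
Cutoffs: 469.667 ± 3·338.281 → [-545.2, 1484.5]
Outside: 1680 → excluded.
Retained (n=14): Σ = 5365, mean = 5365/14 = 383.214

383.2 ms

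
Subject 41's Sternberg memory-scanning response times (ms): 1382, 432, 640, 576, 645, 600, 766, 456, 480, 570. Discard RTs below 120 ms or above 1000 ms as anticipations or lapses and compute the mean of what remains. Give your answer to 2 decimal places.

573.89 ms

Excluded: 1382
Retained (n=9): Σ = 5165
Mean = 5165/9 = 573.8889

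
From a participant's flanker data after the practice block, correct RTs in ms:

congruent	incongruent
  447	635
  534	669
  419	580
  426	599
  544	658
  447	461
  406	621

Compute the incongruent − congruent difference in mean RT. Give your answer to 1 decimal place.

M(congruent) = 3223/7 = 460.429
M(incongruent) = 4223/7 = 603.286
Difference = 603.286 − 460.429 = 142.857 ms

142.9 ms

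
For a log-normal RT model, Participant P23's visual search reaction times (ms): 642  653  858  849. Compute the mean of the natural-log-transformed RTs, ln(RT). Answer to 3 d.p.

6.611

ln(RT): 6.4646, 6.4816, 6.7546, 6.7441
Σ ln(RT) = 26.4448
Mean = 26.4448/4 = 6.61121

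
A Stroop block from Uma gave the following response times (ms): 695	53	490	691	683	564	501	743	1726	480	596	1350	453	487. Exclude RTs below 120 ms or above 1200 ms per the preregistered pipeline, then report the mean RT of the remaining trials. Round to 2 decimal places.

Excluded: 53, 1350, 1726
Retained (n=11): Σ = 6383
Mean = 6383/11 = 580.2727

580.27 ms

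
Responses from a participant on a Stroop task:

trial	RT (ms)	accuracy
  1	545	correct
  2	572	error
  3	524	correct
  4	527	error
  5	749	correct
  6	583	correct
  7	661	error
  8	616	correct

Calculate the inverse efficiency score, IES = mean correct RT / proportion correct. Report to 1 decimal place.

Correct trials (n=5): 545, 524, 749, 583, 616
Mean correct RT = 3017/5 = 603.4000 ms
Proportion correct = 5/8
IES = 603.4000 / (5/8) = 965.440 ms

965.4 ms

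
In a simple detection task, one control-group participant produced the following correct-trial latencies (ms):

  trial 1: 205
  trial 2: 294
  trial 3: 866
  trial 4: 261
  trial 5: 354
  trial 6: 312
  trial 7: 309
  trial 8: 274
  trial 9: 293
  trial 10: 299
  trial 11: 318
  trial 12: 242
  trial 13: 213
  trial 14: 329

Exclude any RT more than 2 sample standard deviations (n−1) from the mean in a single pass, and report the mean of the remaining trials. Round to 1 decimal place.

n = 14, ΣRT = 4569, M = 326.357
Σ(x−M)² = 337177.21; s = √(337177.21/13) = 161.049
Cutoffs: 326.357 ± 2·161.049 → [4.3, 648.5]
Outside: 866 → excluded.
Retained (n=13): Σ = 3703, mean = 3703/13 = 284.846

284.8 ms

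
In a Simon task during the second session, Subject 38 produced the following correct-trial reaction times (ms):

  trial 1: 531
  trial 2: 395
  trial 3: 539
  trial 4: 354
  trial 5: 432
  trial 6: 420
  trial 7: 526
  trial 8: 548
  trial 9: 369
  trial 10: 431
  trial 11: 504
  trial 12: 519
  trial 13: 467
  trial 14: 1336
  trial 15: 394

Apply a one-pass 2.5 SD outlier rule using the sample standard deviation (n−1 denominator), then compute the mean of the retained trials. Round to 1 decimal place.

459.2 ms

n = 15, ΣRT = 7765, M = 517.667
Σ(x−M)² = 777665.33; s = √(777665.33/14) = 235.685
Cutoffs: 517.667 ± 2.5·235.685 → [-71.5, 1106.9]
Outside: 1336 → excluded.
Retained (n=14): Σ = 6429, mean = 6429/14 = 459.214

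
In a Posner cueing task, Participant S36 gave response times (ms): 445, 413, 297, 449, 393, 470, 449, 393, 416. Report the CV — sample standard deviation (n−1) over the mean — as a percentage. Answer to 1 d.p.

n = 9, Σ = 3725, M = 413.8889
Σ(x−M)² = 21122.889; s = √(21122.889/8) = 51.3844
CV = 51.3844 / 413.8889 = 0.12415 = 12.415%

12.4%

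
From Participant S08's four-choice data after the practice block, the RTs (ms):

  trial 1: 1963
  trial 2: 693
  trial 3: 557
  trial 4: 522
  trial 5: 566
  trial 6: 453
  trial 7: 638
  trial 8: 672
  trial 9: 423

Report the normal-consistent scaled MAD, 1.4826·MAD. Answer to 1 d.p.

157.2 ms

Sorted: 423, 453, 522, 557, 566, 638, 672, 693, 1963 → median = 566
|x − 566| sorted: 0, 9, 44, 72, 106, 113, 127, 143, 1397 → MAD = 106
Robust SD ≈ 1.4826 × 106 = 157.156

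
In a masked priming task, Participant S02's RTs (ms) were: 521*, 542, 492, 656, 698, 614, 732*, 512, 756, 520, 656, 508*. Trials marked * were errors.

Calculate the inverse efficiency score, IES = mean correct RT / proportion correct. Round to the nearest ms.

807 ms

Correct trials (n=9): 542, 492, 656, 698, 614, 512, 756, 520, 656
Mean correct RT = 5446/9 = 605.1111 ms
Proportion correct = 9/12
IES = 605.1111 / (9/12) = 806.815 ms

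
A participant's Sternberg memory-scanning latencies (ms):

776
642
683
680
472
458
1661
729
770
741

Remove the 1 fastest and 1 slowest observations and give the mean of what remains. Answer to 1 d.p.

686.6 ms

Sorted: 458, 472, 642, 680, 683, 729, 741, 770, 776, 1661
Drop lowest 1 (458) and highest 1 (1661)
Remaining (n=8): Σ = 5493, mean = 5493/8 = 686.625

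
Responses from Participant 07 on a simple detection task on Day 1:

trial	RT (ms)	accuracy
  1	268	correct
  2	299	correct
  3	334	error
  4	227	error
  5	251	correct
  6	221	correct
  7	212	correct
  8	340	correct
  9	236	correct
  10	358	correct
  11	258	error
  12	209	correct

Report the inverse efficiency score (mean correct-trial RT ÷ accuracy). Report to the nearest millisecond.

355 ms

Correct trials (n=9): 268, 299, 251, 221, 212, 340, 236, 358, 209
Mean correct RT = 2394/9 = 266.0000 ms
Proportion correct = 9/12
IES = 266.0000 / (9/12) = 354.667 ms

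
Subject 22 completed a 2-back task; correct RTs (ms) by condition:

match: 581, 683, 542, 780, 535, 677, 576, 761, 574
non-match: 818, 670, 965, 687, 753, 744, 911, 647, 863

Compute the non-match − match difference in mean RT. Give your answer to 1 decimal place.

149.9 ms

M(match) = 5709/9 = 634.333
M(non-match) = 7058/9 = 784.222
Difference = 784.222 − 634.333 = 149.889 ms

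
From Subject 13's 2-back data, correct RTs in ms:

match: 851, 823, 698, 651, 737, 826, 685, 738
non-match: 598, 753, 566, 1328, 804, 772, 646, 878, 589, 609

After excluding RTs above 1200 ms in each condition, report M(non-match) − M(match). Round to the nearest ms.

non-match: exclude 1328
M(match) = 6009/8 = 751.125
M(non-match) = 6215/9 = 690.556
Difference = 690.556 − 751.125 = -60.569 ms

-61 ms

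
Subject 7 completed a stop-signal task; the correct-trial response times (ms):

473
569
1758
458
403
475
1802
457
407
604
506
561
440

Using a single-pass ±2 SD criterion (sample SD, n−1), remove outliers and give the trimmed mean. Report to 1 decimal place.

n = 13, ΣRT = 8913, M = 685.615
Σ(x−M)² = 2875837.08; s = √(2875837.08/12) = 489.544
Cutoffs: 685.615 ± 2·489.544 → [-293.5, 1664.7]
Outside: 1758, 1802 → excluded.
Retained (n=11): Σ = 5353, mean = 5353/11 = 486.636

486.6 ms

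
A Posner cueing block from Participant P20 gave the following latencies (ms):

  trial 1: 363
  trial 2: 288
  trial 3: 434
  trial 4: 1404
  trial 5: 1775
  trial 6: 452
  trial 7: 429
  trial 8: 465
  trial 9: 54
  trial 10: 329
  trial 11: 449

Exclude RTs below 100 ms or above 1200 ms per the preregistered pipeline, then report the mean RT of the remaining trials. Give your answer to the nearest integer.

401 ms

Excluded: 54, 1404, 1775
Retained (n=8): Σ = 3209
Mean = 3209/8 = 401.1250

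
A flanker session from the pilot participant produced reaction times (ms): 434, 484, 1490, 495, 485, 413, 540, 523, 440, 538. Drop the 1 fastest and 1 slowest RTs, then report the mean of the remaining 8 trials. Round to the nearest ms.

492 ms

Sorted: 413, 434, 440, 484, 485, 495, 523, 538, 540, 1490
Drop lowest 1 (413) and highest 1 (1490)
Remaining (n=8): Σ = 3939, mean = 3939/8 = 492.375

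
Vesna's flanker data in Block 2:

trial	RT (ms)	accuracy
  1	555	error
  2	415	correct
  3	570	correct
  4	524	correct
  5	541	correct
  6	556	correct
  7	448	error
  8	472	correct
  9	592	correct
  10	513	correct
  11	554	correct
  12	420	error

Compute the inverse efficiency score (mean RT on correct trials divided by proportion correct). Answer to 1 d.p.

Correct trials (n=9): 415, 570, 524, 541, 556, 472, 592, 513, 554
Mean correct RT = 4737/9 = 526.3333 ms
Proportion correct = 9/12
IES = 526.3333 / (9/12) = 701.778 ms

701.8 ms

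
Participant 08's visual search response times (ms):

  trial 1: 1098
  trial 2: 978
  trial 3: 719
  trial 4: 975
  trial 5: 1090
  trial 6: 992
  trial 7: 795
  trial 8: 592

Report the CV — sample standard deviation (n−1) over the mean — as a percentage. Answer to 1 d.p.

20.2%

n = 8, Σ = 7239, M = 904.8750
Σ(x−M)² = 233936.875; s = √(233936.875/7) = 182.8102
CV = 182.8102 / 904.8750 = 0.20203 = 20.203%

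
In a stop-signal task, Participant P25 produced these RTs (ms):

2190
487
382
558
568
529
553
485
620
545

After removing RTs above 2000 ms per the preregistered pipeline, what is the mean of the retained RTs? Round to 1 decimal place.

Excluded: 2190
Retained (n=9): Σ = 4727
Mean = 4727/9 = 525.2222

525.2 ms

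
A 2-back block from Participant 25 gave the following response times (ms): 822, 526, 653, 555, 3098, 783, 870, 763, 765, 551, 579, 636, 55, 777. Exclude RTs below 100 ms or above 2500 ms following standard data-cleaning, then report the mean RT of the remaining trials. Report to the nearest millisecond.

Excluded: 55, 3098
Retained (n=12): Σ = 8280
Mean = 8280/12 = 690.0000

690 ms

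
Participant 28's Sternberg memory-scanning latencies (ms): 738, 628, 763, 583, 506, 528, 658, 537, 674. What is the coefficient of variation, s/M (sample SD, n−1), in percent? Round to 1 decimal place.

14.8%

n = 9, Σ = 5615, M = 623.8889
Σ(x−M)² = 68378.889; s = √(68378.889/8) = 92.4519
CV = 92.4519 / 623.8889 = 0.14819 = 14.819%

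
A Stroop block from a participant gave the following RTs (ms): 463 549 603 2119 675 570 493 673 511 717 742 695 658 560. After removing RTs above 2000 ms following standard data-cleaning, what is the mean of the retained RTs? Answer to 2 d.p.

Excluded: 2119
Retained (n=13): Σ = 7909
Mean = 7909/13 = 608.3846

608.38 ms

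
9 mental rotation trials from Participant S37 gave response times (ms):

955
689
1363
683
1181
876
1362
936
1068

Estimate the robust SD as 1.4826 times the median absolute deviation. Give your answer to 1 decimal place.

335.1 ms

Sorted: 683, 689, 876, 936, 955, 1068, 1181, 1362, 1363 → median = 955
|x − 955| sorted: 0, 19, 79, 113, 226, 266, 272, 407, 408 → MAD = 226
Robust SD ≈ 1.4826 × 226 = 335.068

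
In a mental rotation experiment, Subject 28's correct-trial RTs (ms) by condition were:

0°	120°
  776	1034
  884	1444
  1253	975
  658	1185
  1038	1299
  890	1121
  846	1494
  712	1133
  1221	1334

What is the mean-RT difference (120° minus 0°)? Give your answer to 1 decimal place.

304.6 ms

M(0°) = 8278/9 = 919.778
M(120°) = 11019/9 = 1224.333
Difference = 1224.333 − 919.778 = 304.556 ms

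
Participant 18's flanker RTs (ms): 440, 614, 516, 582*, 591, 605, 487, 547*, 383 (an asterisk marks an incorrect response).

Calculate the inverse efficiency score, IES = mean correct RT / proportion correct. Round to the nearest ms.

Correct trials (n=7): 440, 614, 516, 591, 605, 487, 383
Mean correct RT = 3636/7 = 519.4286 ms
Proportion correct = 7/9
IES = 519.4286 / (7/9) = 667.837 ms

668 ms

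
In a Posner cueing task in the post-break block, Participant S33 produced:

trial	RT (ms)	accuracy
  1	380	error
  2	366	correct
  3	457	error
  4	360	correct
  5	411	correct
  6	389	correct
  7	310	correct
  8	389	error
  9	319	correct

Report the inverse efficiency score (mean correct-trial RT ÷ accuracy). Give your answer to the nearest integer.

539 ms

Correct trials (n=6): 366, 360, 411, 389, 310, 319
Mean correct RT = 2155/6 = 359.1667 ms
Proportion correct = 6/9
IES = 359.1667 / (6/9) = 538.750 ms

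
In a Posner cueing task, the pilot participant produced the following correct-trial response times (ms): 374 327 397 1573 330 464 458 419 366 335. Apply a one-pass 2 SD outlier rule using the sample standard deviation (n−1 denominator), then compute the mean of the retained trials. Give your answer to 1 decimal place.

n = 10, ΣRT = 5043, M = 504.300
Σ(x−M)² = 1291260.10; s = √(1291260.10/9) = 378.779
Cutoffs: 504.300 ± 2·378.779 → [-253.3, 1261.9]
Outside: 1573 → excluded.
Retained (n=9): Σ = 3470, mean = 3470/9 = 385.556

385.6 ms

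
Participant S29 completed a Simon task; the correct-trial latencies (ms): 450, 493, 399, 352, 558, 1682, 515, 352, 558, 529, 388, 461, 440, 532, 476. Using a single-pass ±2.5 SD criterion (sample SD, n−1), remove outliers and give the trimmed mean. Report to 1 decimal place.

n = 15, ΣRT = 8185, M = 545.667
Σ(x−M)² = 1449459.33; s = √(1449459.33/14) = 321.765
Cutoffs: 545.667 ± 2.5·321.765 → [-258.7, 1350.1]
Outside: 1682 → excluded.
Retained (n=14): Σ = 6503, mean = 6503/14 = 464.500

464.5 ms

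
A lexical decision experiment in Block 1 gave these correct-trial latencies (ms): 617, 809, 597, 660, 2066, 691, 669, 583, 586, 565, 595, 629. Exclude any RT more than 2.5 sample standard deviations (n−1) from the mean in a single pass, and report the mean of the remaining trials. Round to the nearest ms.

n = 12, ΣRT = 9067, M = 755.583
Σ(x−M)² = 1921878.92; s = √(1921878.92/11) = 417.991
Cutoffs: 755.583 ± 2.5·417.991 → [-289.4, 1800.6]
Outside: 2066 → excluded.
Retained (n=11): Σ = 7001, mean = 7001/11 = 636.455

636 ms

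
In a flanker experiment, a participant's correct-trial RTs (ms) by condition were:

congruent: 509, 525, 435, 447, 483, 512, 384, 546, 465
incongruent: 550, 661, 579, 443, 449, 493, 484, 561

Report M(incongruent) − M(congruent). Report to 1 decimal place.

49.1 ms

M(congruent) = 4306/9 = 478.444
M(incongruent) = 4220/8 = 527.500
Difference = 527.500 − 478.444 = 49.056 ms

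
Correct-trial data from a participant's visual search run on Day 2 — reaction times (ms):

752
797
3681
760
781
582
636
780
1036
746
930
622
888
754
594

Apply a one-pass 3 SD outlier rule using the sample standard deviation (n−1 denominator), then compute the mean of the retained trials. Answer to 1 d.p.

761.3 ms

n = 15, ΣRT = 14339, M = 955.933
Σ(x−M)² = 8174018.93; s = √(8174018.93/14) = 764.106
Cutoffs: 955.933 ± 3·764.106 → [-1336.4, 3248.3]
Outside: 3681 → excluded.
Retained (n=14): Σ = 10658, mean = 10658/14 = 761.286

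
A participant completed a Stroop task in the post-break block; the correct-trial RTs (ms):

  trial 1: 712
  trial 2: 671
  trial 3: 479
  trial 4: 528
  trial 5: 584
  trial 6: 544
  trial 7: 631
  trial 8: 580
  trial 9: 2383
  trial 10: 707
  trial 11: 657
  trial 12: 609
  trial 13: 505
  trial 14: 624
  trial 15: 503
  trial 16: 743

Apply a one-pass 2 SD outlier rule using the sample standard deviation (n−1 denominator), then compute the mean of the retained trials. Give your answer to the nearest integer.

n = 16, ΣRT = 11460, M = 716.250
Σ(x−M)² = 3059265.00; s = √(3059265.00/15) = 451.609
Cutoffs: 716.250 ± 2·451.609 → [-187.0, 1619.5]
Outside: 2383 → excluded.
Retained (n=15): Σ = 9077, mean = 9077/15 = 605.133

605 ms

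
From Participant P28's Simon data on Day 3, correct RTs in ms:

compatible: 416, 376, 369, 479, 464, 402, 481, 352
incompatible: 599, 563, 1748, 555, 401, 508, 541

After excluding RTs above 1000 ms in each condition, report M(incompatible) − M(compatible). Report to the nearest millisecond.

incompatible: exclude 1748
M(compatible) = 3339/8 = 417.375
M(incompatible) = 3167/6 = 527.833
Difference = 527.833 − 417.375 = 110.458 ms

110 ms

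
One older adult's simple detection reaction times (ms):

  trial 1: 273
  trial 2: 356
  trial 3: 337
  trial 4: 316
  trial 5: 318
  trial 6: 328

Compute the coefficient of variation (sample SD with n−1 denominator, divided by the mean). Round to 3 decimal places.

0.087

n = 6, Σ = 1928, M = 321.3333
Σ(x−M)² = 3867.333; s = √(3867.333/5) = 27.8113
CV = 27.8113 / 321.3333 = 0.08655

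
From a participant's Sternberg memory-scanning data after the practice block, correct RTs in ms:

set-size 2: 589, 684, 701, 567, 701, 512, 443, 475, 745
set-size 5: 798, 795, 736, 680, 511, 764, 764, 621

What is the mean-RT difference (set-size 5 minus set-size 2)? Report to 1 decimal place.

106.7 ms

M(set-size 2) = 5417/9 = 601.889
M(set-size 5) = 5669/8 = 708.625
Difference = 708.625 − 601.889 = 106.736 ms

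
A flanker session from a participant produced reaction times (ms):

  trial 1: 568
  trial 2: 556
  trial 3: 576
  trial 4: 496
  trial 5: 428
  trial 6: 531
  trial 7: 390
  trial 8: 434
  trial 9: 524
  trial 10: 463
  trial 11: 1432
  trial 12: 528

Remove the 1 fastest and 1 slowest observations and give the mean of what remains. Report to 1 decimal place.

510.4 ms

Sorted: 390, 428, 434, 463, 496, 524, 528, 531, 556, 568, 576, 1432
Drop lowest 1 (390) and highest 1 (1432)
Remaining (n=10): Σ = 5104, mean = 5104/10 = 510.400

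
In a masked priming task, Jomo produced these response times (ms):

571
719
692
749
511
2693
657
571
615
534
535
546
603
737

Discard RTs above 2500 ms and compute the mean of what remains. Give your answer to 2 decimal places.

618.46 ms

Excluded: 2693
Retained (n=13): Σ = 8040
Mean = 8040/13 = 618.4615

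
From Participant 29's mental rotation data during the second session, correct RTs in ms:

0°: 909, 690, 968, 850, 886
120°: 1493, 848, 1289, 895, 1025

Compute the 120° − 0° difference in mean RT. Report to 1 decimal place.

M(0°) = 4303/5 = 860.600
M(120°) = 5550/5 = 1110.000
Difference = 1110.000 − 860.600 = 249.400 ms

249.4 ms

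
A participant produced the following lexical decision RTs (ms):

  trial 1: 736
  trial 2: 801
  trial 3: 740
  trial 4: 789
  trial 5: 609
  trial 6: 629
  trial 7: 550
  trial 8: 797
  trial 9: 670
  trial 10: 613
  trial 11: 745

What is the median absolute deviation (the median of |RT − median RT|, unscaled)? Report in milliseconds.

Sorted: 550, 609, 613, 629, 670, 736, 740, 745, 789, 797, 801 → median = 736
|x − 736|: 0, 65, 4, 53, 127, 107, 186, 61, 66, 123, 9
Sorted deviations: 0, 4, 9, 53, 61, 65, 66, 107, 123, 127, 186 → MAD = 65

65 ms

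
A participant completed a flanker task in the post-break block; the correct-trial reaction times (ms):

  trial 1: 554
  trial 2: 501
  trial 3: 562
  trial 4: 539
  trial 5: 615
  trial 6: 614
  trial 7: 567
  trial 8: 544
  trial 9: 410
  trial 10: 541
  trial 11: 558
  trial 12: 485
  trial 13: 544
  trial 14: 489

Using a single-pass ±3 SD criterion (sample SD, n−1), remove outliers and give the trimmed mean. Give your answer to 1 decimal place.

n = 14, ΣRT = 7523, M = 537.357
Σ(x−M)² = 36817.21; s = √(36817.21/13) = 53.217
Cutoffs: 537.357 ± 3·53.217 → [377.7, 697.0]
No RTs fall outside the cutoffs; all 14 retained. Mean = 7523/14 = 537.357

537.4 ms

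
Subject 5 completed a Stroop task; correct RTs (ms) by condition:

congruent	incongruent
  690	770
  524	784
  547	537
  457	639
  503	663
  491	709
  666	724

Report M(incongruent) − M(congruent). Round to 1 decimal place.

135.4 ms

M(congruent) = 3878/7 = 554.000
M(incongruent) = 4826/7 = 689.429
Difference = 689.429 − 554.000 = 135.429 ms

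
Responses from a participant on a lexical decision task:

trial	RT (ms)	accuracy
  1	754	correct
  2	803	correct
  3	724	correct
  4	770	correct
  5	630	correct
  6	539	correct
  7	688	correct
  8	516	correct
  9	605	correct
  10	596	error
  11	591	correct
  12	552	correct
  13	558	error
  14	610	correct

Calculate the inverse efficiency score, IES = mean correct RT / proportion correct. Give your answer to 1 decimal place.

Correct trials (n=12): 754, 803, 724, 770, 630, 539, 688, 516, 605, 591, 552, 610
Mean correct RT = 7782/12 = 648.5000 ms
Proportion correct = 12/14
IES = 648.5000 / (12/14) = 756.583 ms

756.6 ms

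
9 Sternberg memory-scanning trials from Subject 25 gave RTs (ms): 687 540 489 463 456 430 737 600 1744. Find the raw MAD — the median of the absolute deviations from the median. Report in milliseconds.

84 ms

Sorted: 430, 456, 463, 489, 540, 600, 687, 737, 1744 → median = 540
|x − 540|: 147, 0, 51, 77, 84, 110, 197, 60, 1204
Sorted deviations: 0, 51, 60, 77, 84, 110, 147, 197, 1204 → MAD = 84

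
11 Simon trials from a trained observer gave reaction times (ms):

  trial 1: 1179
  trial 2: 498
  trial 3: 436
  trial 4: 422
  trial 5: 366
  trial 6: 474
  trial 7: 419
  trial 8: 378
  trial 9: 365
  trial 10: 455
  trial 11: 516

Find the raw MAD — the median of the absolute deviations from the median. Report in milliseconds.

Sorted: 365, 366, 378, 419, 422, 436, 455, 474, 498, 516, 1179 → median = 436
|x − 436|: 743, 62, 0, 14, 70, 38, 17, 58, 71, 19, 80
Sorted deviations: 0, 14, 17, 19, 38, 58, 62, 70, 71, 80, 743 → MAD = 58

58 ms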